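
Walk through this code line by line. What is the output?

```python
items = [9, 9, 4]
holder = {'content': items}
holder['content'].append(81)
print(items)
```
[9, 9, 4, 81]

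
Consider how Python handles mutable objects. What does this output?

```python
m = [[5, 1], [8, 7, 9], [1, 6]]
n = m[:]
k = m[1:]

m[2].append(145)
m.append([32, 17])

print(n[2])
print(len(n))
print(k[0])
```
[1, 6, 145]
3
[8, 7, 9]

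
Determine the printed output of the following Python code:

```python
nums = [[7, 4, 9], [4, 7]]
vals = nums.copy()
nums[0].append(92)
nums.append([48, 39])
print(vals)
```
[[7, 4, 9, 92], [4, 7]]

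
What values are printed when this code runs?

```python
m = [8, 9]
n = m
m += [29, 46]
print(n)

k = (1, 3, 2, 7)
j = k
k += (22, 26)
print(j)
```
[8, 9, 29, 46]
(1, 3, 2, 7)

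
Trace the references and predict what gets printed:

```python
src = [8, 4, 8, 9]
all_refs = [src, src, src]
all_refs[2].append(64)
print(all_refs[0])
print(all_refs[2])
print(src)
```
[8, 4, 8, 9, 64]
[8, 4, 8, 9, 64]
[8, 4, 8, 9, 64]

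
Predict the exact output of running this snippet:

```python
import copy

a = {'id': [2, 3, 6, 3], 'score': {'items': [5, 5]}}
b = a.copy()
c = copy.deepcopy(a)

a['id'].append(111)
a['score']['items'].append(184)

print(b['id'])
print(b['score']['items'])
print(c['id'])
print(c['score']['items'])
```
[2, 3, 6, 3, 111]
[5, 5, 184]
[2, 3, 6, 3]
[5, 5]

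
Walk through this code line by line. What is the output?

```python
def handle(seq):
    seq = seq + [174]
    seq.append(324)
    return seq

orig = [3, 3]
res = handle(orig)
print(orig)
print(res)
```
[3, 3]
[3, 3, 174, 324]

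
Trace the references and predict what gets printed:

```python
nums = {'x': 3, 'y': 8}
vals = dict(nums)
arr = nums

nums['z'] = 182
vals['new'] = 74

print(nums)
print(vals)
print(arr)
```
{'x': 3, 'y': 8, 'z': 182}
{'x': 3, 'y': 8, 'new': 74}
{'x': 3, 'y': 8, 'z': 182}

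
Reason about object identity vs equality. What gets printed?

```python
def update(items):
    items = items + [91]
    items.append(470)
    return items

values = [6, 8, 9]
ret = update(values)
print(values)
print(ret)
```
[6, 8, 9]
[6, 8, 9, 91, 470]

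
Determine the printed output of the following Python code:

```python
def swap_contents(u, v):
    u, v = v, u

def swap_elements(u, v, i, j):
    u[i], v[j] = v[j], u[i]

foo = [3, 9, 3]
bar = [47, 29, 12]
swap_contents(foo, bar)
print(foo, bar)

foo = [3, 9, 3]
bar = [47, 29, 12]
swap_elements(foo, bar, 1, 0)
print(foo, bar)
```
[3, 9, 3] [47, 29, 12]
[3, 47, 3] [9, 29, 12]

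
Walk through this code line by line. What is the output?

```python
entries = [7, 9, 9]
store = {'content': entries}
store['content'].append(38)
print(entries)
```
[7, 9, 9, 38]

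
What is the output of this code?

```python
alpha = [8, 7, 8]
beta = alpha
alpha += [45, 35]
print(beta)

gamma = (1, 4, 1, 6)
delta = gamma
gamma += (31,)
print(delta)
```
[8, 7, 8, 45, 35]
(1, 4, 1, 6)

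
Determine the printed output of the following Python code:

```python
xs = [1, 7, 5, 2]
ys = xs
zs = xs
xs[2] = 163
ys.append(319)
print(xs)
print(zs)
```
[1, 7, 163, 2, 319]
[1, 7, 163, 2, 319]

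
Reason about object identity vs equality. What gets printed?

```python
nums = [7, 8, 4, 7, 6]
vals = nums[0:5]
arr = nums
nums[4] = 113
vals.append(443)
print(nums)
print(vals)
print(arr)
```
[7, 8, 4, 7, 113]
[7, 8, 4, 7, 6, 443]
[7, 8, 4, 7, 113]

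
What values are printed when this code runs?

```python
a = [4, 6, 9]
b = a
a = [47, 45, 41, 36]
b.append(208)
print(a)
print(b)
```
[47, 45, 41, 36]
[4, 6, 9, 208]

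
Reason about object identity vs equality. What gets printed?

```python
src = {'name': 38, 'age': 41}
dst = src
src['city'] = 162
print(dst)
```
{'name': 38, 'age': 41, 'city': 162}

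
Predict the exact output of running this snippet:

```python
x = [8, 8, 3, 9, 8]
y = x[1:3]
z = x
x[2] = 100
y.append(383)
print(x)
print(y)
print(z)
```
[8, 8, 100, 9, 8]
[8, 3, 383]
[8, 8, 100, 9, 8]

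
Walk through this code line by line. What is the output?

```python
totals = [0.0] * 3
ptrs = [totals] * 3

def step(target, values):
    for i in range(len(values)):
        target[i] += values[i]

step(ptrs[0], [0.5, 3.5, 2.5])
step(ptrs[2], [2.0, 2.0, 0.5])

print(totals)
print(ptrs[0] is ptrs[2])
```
[2.5, 5.5, 3.0]
True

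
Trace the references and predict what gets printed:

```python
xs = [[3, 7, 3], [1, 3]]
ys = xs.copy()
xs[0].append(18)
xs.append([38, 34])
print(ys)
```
[[3, 7, 3, 18], [1, 3]]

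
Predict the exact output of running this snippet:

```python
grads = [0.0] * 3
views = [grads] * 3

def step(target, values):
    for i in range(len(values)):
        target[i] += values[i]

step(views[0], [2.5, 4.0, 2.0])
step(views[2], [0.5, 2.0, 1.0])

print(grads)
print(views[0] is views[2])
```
[3.0, 6.0, 3.0]
True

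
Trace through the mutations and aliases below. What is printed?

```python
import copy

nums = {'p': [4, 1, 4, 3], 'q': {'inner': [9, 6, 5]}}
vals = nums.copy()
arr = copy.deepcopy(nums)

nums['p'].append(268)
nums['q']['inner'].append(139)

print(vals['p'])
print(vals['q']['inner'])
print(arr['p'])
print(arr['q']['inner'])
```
[4, 1, 4, 3, 268]
[9, 6, 5, 139]
[4, 1, 4, 3]
[9, 6, 5]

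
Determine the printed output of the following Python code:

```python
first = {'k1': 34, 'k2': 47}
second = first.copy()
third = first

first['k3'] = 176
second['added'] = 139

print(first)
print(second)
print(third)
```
{'k1': 34, 'k2': 47, 'k3': 176}
{'k1': 34, 'k2': 47, 'added': 139}
{'k1': 34, 'k2': 47, 'k3': 176}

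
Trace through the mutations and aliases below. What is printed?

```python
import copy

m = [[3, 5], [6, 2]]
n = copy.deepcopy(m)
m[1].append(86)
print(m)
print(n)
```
[[3, 5], [6, 2, 86]]
[[3, 5], [6, 2]]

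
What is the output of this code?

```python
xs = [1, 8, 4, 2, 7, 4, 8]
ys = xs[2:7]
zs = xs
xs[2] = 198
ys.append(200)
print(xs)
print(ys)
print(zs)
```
[1, 8, 198, 2, 7, 4, 8]
[4, 2, 7, 4, 8, 200]
[1, 8, 198, 2, 7, 4, 8]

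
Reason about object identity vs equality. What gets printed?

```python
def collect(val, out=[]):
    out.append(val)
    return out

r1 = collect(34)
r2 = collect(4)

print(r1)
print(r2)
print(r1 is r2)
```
[34, 4]
[34, 4]
True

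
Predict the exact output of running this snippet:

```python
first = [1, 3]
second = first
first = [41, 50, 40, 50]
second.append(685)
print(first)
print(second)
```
[41, 50, 40, 50]
[1, 3, 685]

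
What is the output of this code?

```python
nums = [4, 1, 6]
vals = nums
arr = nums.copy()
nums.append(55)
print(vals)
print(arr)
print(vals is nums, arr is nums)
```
[4, 1, 6, 55]
[4, 1, 6]
True False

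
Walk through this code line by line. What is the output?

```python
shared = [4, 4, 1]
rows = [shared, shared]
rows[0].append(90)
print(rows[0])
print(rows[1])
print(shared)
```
[4, 4, 1, 90]
[4, 4, 1, 90]
[4, 4, 1, 90]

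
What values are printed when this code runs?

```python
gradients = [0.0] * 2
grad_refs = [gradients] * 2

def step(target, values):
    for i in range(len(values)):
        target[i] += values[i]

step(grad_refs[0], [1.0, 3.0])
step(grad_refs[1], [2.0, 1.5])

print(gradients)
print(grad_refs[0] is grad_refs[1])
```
[3.0, 4.5]
True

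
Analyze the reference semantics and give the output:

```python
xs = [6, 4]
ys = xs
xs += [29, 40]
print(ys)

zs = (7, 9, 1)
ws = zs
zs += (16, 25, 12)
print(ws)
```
[6, 4, 29, 40]
(7, 9, 1)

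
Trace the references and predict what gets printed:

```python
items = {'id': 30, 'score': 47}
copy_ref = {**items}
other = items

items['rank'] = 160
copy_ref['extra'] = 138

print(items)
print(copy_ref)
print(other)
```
{'id': 30, 'score': 47, 'rank': 160}
{'id': 30, 'score': 47, 'extra': 138}
{'id': 30, 'score': 47, 'rank': 160}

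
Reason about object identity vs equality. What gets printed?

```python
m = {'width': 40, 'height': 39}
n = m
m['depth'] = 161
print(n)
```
{'width': 40, 'height': 39, 'depth': 161}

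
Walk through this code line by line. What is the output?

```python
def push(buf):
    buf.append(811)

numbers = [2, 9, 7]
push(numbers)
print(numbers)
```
[2, 9, 7, 811]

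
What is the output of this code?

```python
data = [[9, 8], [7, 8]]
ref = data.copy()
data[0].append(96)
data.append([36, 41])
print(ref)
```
[[9, 8, 96], [7, 8]]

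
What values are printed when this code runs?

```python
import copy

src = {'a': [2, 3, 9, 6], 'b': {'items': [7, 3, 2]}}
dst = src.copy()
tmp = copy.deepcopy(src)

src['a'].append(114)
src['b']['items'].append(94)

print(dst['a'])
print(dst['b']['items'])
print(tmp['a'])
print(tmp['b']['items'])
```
[2, 3, 9, 6, 114]
[7, 3, 2, 94]
[2, 3, 9, 6]
[7, 3, 2]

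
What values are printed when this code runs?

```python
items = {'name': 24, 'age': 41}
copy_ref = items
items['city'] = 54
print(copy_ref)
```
{'name': 24, 'age': 41, 'city': 54}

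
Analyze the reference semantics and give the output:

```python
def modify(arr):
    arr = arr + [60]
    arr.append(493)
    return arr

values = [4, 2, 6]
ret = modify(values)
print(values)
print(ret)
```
[4, 2, 6]
[4, 2, 6, 60, 493]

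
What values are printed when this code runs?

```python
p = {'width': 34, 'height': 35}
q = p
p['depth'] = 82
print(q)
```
{'width': 34, 'height': 35, 'depth': 82}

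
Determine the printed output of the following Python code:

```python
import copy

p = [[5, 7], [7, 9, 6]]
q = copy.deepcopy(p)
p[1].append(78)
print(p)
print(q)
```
[[5, 7], [7, 9, 6, 78]]
[[5, 7], [7, 9, 6]]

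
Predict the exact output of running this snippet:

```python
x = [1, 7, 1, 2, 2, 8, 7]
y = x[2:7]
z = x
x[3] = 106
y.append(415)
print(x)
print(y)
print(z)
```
[1, 7, 1, 106, 2, 8, 7]
[1, 2, 2, 8, 7, 415]
[1, 7, 1, 106, 2, 8, 7]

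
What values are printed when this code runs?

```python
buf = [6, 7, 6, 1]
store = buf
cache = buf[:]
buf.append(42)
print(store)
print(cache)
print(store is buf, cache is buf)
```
[6, 7, 6, 1, 42]
[6, 7, 6, 1]
True False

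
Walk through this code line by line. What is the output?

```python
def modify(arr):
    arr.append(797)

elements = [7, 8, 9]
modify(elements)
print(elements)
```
[7, 8, 9, 797]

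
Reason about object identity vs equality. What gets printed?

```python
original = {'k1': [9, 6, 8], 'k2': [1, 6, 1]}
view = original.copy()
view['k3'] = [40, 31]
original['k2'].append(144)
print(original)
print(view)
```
{'k1': [9, 6, 8], 'k2': [1, 6, 1, 144]}
{'k1': [9, 6, 8], 'k2': [1, 6, 1, 144], 'k3': [40, 31]}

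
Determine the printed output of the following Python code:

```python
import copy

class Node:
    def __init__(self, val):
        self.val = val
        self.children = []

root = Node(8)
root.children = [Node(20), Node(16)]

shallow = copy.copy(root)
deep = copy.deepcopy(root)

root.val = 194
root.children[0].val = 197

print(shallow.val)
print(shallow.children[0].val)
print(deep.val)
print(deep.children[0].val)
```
8
197
8
20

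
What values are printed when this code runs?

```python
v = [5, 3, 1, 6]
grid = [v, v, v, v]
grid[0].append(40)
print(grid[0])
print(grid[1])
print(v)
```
[5, 3, 1, 6, 40]
[5, 3, 1, 6, 40]
[5, 3, 1, 6, 40]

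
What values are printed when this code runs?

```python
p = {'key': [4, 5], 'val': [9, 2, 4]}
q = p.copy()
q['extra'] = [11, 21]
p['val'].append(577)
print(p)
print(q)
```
{'key': [4, 5], 'val': [9, 2, 4, 577]}
{'key': [4, 5], 'val': [9, 2, 4, 577], 'extra': [11, 21]}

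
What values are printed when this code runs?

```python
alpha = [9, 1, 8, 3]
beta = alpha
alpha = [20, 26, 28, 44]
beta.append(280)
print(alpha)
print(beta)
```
[20, 26, 28, 44]
[9, 1, 8, 3, 280]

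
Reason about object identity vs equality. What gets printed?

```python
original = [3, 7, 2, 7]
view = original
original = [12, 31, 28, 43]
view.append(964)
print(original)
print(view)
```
[12, 31, 28, 43]
[3, 7, 2, 7, 964]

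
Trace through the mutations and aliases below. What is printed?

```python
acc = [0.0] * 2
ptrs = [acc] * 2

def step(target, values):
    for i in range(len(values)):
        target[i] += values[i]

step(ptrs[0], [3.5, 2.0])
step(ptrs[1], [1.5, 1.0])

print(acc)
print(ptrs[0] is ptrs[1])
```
[5.0, 3.0]
True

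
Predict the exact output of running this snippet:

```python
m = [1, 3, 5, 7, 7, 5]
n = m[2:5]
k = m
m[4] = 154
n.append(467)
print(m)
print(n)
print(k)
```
[1, 3, 5, 7, 154, 5]
[5, 7, 7, 467]
[1, 3, 5, 7, 154, 5]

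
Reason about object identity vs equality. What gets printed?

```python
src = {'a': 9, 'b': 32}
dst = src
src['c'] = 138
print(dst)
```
{'a': 9, 'b': 32, 'c': 138}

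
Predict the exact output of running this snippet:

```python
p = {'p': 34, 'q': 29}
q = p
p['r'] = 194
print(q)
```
{'p': 34, 'q': 29, 'r': 194}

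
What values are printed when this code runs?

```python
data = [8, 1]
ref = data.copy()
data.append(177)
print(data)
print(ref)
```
[8, 1, 177]
[8, 1]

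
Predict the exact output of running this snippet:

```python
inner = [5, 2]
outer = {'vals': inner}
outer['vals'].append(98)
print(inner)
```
[5, 2, 98]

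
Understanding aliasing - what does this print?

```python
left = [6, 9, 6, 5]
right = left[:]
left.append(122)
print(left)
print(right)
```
[6, 9, 6, 5, 122]
[6, 9, 6, 5]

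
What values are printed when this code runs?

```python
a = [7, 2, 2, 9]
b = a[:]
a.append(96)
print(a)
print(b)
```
[7, 2, 2, 9, 96]
[7, 2, 2, 9]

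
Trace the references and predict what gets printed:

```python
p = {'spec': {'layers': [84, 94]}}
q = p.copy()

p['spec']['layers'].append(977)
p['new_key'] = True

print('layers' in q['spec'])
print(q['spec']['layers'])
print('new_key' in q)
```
True
[84, 94, 977]
False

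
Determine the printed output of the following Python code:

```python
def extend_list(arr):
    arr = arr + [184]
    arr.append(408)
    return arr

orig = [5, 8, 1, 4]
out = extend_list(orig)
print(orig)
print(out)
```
[5, 8, 1, 4]
[5, 8, 1, 4, 184, 408]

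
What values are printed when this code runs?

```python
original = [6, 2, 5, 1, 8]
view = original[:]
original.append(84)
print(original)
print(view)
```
[6, 2, 5, 1, 8, 84]
[6, 2, 5, 1, 8]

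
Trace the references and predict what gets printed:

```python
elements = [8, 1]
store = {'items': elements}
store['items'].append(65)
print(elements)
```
[8, 1, 65]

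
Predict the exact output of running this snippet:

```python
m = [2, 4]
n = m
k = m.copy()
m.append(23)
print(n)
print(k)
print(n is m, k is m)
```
[2, 4, 23]
[2, 4]
True False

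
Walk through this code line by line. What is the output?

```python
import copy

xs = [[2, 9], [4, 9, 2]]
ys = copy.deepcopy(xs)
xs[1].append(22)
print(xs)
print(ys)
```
[[2, 9], [4, 9, 2, 22]]
[[2, 9], [4, 9, 2]]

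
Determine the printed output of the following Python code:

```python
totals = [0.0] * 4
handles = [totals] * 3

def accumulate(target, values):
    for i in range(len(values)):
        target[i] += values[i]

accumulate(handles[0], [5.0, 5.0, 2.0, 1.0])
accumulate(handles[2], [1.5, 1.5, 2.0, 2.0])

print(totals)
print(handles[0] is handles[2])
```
[6.5, 6.5, 4.0, 3.0]
True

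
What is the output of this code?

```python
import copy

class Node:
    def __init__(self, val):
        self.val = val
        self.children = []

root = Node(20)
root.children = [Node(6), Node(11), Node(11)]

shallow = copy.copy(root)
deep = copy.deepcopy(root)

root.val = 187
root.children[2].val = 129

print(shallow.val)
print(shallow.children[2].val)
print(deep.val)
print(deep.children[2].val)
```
20
129
20
11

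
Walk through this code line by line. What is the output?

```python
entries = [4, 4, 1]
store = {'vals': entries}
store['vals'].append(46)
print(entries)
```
[4, 4, 1, 46]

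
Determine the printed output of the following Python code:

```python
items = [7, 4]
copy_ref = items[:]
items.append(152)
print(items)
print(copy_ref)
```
[7, 4, 152]
[7, 4]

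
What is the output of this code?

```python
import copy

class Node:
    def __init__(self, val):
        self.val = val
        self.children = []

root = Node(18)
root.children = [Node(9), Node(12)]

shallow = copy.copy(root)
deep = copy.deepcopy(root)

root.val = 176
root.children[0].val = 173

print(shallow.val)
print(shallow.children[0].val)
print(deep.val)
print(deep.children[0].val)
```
18
173
18
9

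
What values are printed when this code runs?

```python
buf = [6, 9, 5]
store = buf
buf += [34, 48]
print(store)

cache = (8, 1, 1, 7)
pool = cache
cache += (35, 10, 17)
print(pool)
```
[6, 9, 5, 34, 48]
(8, 1, 1, 7)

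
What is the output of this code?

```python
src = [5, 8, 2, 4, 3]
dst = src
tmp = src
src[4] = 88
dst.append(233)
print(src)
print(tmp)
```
[5, 8, 2, 4, 88, 233]
[5, 8, 2, 4, 88, 233]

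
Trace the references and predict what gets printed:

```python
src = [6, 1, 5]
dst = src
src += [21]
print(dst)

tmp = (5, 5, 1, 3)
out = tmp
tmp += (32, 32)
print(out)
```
[6, 1, 5, 21]
(5, 5, 1, 3)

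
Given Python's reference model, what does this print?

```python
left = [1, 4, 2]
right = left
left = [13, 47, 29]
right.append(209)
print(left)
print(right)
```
[13, 47, 29]
[1, 4, 2, 209]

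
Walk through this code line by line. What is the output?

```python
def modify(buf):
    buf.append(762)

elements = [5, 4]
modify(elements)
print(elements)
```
[5, 4, 762]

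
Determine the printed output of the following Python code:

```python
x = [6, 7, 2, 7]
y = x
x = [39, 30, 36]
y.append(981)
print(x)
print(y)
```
[39, 30, 36]
[6, 7, 2, 7, 981]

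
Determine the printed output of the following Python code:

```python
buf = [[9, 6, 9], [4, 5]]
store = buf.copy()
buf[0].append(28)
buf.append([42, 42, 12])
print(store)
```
[[9, 6, 9, 28], [4, 5]]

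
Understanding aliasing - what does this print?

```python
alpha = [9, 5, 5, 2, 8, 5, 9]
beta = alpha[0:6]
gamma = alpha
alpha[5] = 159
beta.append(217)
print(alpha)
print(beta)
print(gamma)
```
[9, 5, 5, 2, 8, 159, 9]
[9, 5, 5, 2, 8, 5, 217]
[9, 5, 5, 2, 8, 159, 9]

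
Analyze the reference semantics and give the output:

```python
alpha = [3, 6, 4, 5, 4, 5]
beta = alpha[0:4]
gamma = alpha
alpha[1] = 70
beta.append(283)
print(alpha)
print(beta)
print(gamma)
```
[3, 70, 4, 5, 4, 5]
[3, 6, 4, 5, 283]
[3, 70, 4, 5, 4, 5]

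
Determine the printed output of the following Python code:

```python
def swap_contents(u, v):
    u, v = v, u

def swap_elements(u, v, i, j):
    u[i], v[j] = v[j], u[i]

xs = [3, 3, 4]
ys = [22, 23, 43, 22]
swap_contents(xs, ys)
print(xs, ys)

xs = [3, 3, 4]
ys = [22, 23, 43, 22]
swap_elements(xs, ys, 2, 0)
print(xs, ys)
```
[3, 3, 4] [22, 23, 43, 22]
[3, 3, 22] [4, 23, 43, 22]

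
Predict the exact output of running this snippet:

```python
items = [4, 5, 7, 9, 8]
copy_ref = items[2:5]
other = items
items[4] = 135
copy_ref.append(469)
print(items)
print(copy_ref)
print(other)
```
[4, 5, 7, 9, 135]
[7, 9, 8, 469]
[4, 5, 7, 9, 135]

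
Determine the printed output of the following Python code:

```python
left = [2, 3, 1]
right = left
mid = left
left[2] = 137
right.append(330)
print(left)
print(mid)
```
[2, 3, 137, 330]
[2, 3, 137, 330]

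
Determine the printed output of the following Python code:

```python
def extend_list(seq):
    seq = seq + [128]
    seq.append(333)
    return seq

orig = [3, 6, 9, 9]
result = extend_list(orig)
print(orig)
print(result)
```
[3, 6, 9, 9]
[3, 6, 9, 9, 128, 333]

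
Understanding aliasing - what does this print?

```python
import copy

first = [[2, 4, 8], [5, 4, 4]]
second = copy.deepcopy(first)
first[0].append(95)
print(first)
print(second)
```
[[2, 4, 8, 95], [5, 4, 4]]
[[2, 4, 8], [5, 4, 4]]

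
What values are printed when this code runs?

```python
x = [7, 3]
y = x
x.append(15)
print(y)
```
[7, 3, 15]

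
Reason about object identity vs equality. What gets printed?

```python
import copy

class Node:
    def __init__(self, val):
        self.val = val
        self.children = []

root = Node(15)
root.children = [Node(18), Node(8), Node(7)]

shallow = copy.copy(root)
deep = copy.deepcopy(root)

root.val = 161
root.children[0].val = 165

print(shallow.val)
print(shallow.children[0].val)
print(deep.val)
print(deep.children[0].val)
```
15
165
15
18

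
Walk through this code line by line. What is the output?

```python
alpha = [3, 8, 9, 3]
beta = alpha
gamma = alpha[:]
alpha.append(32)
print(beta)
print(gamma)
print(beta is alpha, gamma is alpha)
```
[3, 8, 9, 3, 32]
[3, 8, 9, 3]
True False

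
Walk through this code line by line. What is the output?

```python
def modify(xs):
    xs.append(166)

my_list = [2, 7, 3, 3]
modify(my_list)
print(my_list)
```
[2, 7, 3, 3, 166]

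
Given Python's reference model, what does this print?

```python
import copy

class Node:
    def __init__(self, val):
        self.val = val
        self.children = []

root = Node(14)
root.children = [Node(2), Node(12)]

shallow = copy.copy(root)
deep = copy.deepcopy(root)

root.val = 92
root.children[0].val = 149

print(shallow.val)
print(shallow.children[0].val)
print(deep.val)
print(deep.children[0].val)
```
14
149
14
2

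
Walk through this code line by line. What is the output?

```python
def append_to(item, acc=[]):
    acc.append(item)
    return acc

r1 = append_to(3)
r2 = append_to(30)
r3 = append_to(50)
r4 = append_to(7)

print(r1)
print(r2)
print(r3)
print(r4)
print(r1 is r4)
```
[3, 30, 50, 7]
[3, 30, 50, 7]
[3, 30, 50, 7]
[3, 30, 50, 7]
True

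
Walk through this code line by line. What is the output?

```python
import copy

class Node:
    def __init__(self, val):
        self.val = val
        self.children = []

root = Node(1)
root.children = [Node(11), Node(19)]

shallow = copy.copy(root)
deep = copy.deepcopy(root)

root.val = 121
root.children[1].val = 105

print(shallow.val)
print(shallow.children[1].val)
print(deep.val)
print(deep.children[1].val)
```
1
105
1
19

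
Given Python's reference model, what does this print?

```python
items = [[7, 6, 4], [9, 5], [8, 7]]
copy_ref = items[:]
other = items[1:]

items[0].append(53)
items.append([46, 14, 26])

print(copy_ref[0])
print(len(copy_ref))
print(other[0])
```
[7, 6, 4, 53]
3
[9, 5]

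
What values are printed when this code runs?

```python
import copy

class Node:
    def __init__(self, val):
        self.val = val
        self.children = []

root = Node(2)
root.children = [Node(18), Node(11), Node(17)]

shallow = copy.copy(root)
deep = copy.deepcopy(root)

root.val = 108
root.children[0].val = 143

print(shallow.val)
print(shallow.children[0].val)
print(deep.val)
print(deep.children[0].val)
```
2
143
2
18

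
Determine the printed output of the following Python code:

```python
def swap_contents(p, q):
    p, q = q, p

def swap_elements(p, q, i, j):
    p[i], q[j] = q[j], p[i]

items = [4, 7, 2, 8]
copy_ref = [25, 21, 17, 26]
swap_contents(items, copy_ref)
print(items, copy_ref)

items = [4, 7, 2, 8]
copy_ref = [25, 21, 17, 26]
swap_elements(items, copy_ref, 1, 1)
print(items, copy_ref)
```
[4, 7, 2, 8] [25, 21, 17, 26]
[4, 21, 2, 8] [25, 7, 17, 26]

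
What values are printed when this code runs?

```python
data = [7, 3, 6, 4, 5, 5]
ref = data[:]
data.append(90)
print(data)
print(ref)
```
[7, 3, 6, 4, 5, 5, 90]
[7, 3, 6, 4, 5, 5]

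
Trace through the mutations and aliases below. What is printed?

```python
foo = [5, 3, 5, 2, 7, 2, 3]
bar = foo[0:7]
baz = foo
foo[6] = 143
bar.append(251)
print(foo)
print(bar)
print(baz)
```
[5, 3, 5, 2, 7, 2, 143]
[5, 3, 5, 2, 7, 2, 3, 251]
[5, 3, 5, 2, 7, 2, 143]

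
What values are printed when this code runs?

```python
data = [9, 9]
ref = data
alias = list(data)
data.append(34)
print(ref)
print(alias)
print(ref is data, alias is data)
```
[9, 9, 34]
[9, 9]
True False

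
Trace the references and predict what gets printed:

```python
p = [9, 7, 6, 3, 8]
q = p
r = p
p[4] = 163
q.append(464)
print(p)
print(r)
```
[9, 7, 6, 3, 163, 464]
[9, 7, 6, 3, 163, 464]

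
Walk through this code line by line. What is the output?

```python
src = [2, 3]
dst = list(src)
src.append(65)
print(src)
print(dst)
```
[2, 3, 65]
[2, 3]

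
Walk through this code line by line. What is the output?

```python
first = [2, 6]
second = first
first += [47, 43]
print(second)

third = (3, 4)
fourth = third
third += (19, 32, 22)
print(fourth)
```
[2, 6, 47, 43]
(3, 4)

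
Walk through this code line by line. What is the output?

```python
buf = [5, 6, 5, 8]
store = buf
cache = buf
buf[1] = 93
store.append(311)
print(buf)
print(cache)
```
[5, 93, 5, 8, 311]
[5, 93, 5, 8, 311]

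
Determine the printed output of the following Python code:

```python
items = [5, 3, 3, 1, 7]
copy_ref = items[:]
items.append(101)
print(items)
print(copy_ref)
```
[5, 3, 3, 1, 7, 101]
[5, 3, 3, 1, 7]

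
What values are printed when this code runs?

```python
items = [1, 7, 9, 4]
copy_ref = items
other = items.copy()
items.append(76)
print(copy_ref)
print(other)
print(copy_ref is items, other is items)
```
[1, 7, 9, 4, 76]
[1, 7, 9, 4]
True False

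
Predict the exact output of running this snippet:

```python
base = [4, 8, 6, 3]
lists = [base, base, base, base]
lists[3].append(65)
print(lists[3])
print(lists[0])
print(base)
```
[4, 8, 6, 3, 65]
[4, 8, 6, 3, 65]
[4, 8, 6, 3, 65]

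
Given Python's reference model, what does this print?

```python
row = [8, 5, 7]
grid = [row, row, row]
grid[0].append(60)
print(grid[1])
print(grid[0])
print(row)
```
[8, 5, 7, 60]
[8, 5, 7, 60]
[8, 5, 7, 60]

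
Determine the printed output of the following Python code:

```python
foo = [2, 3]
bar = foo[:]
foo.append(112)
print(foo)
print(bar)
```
[2, 3, 112]
[2, 3]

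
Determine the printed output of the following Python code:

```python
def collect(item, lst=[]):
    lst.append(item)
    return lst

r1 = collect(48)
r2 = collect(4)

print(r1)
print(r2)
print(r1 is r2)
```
[48, 4]
[48, 4]
True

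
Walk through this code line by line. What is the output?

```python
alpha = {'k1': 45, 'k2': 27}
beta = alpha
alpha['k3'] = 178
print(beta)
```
{'k1': 45, 'k2': 27, 'k3': 178}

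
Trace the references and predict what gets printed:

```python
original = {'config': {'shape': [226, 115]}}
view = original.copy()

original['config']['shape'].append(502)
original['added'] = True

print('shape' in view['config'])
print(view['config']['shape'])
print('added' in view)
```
True
[226, 115, 502]
False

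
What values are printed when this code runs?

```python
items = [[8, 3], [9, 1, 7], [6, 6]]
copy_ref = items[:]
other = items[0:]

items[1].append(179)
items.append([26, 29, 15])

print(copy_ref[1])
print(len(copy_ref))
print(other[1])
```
[9, 1, 7, 179]
3
[9, 1, 7, 179]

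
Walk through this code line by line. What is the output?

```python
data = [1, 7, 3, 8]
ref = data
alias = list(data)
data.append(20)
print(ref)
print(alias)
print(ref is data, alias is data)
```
[1, 7, 3, 8, 20]
[1, 7, 3, 8]
True False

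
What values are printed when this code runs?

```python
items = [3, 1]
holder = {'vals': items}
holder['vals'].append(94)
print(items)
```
[3, 1, 94]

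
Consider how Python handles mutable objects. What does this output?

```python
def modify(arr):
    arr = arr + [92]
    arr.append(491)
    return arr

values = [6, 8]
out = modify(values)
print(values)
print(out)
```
[6, 8]
[6, 8, 92, 491]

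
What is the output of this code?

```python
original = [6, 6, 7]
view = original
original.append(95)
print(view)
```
[6, 6, 7, 95]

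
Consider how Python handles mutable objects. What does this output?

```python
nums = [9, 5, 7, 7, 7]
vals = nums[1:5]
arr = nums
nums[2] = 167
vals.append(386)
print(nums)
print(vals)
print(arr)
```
[9, 5, 167, 7, 7]
[5, 7, 7, 7, 386]
[9, 5, 167, 7, 7]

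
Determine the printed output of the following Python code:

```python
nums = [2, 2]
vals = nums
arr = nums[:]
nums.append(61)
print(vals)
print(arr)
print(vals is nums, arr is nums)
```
[2, 2, 61]
[2, 2]
True False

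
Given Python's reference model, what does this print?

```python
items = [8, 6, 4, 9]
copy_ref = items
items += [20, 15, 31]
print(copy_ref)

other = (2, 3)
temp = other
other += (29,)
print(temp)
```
[8, 6, 4, 9, 20, 15, 31]
(2, 3)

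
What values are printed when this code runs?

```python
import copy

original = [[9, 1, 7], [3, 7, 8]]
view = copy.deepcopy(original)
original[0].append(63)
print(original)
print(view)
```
[[9, 1, 7, 63], [3, 7, 8]]
[[9, 1, 7], [3, 7, 8]]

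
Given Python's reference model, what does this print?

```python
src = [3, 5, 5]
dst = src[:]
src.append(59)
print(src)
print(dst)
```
[3, 5, 5, 59]
[3, 5, 5]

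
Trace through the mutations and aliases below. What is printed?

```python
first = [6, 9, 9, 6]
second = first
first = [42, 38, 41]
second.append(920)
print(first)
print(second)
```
[42, 38, 41]
[6, 9, 9, 6, 920]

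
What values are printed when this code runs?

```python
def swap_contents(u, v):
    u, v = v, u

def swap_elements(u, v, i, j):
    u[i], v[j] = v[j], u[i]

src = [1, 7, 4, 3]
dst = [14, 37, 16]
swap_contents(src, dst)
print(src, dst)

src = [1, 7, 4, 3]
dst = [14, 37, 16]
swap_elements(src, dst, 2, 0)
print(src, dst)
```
[1, 7, 4, 3] [14, 37, 16]
[1, 7, 14, 3] [4, 37, 16]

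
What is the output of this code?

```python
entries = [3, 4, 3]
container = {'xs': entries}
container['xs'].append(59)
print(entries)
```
[3, 4, 3, 59]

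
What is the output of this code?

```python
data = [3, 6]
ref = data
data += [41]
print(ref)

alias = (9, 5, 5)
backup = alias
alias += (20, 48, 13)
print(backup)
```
[3, 6, 41]
(9, 5, 5)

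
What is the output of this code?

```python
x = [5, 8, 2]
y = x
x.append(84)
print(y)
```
[5, 8, 2, 84]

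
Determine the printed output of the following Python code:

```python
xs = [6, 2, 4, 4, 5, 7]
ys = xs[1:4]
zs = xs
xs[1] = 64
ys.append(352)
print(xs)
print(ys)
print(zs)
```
[6, 64, 4, 4, 5, 7]
[2, 4, 4, 352]
[6, 64, 4, 4, 5, 7]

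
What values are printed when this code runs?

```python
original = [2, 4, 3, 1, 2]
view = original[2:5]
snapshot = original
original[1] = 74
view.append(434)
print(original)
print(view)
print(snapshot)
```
[2, 74, 3, 1, 2]
[3, 1, 2, 434]
[2, 74, 3, 1, 2]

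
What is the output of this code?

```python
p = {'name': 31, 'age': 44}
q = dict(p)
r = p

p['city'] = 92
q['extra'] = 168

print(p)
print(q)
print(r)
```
{'name': 31, 'age': 44, 'city': 92}
{'name': 31, 'age': 44, 'extra': 168}
{'name': 31, 'age': 44, 'city': 92}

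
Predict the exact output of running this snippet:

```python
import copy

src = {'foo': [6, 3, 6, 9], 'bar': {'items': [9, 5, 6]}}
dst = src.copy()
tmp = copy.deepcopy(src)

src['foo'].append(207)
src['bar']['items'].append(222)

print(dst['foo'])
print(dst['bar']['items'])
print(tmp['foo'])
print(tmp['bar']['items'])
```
[6, 3, 6, 9, 207]
[9, 5, 6, 222]
[6, 3, 6, 9]
[9, 5, 6]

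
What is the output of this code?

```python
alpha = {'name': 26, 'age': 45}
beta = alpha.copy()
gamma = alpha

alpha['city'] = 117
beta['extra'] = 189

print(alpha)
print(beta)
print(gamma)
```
{'name': 26, 'age': 45, 'city': 117}
{'name': 26, 'age': 45, 'extra': 189}
{'name': 26, 'age': 45, 'city': 117}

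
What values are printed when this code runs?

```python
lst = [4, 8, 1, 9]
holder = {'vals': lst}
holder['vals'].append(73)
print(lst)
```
[4, 8, 1, 9, 73]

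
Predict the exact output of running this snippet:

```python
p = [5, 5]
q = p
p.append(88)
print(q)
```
[5, 5, 88]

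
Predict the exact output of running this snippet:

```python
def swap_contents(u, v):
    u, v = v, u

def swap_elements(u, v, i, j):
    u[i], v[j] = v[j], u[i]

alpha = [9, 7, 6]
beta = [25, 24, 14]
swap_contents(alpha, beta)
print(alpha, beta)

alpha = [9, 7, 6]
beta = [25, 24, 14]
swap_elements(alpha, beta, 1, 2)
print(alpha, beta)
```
[9, 7, 6] [25, 24, 14]
[9, 14, 6] [25, 24, 7]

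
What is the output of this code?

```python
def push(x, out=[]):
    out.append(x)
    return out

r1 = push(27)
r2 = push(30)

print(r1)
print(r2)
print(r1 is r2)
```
[27, 30]
[27, 30]
True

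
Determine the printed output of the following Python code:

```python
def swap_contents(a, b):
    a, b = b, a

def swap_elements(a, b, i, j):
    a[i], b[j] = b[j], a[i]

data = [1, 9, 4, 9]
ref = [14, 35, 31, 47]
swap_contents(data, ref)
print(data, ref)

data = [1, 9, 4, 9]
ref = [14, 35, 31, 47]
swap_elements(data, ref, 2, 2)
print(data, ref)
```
[1, 9, 4, 9] [14, 35, 31, 47]
[1, 9, 31, 9] [14, 35, 4, 47]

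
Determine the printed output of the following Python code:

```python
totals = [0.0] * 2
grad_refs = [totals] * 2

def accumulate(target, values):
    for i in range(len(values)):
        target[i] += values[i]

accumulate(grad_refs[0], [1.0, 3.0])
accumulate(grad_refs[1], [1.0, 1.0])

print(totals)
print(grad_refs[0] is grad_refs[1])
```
[2.0, 4.0]
True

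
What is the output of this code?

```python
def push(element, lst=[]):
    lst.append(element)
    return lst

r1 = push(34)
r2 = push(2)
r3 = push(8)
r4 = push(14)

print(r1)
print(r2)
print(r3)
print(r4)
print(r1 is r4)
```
[34, 2, 8, 14]
[34, 2, 8, 14]
[34, 2, 8, 14]
[34, 2, 8, 14]
True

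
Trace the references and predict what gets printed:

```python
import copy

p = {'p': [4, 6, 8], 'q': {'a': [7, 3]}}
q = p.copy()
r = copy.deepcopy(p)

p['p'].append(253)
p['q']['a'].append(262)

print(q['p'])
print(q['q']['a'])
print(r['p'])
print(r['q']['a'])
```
[4, 6, 8, 253]
[7, 3, 262]
[4, 6, 8]
[7, 3]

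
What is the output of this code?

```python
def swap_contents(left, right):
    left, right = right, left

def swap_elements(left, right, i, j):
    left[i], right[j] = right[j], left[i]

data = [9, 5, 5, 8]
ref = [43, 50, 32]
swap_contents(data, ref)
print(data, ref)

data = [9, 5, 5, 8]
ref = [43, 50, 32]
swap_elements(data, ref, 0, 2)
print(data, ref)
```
[9, 5, 5, 8] [43, 50, 32]
[32, 5, 5, 8] [43, 50, 9]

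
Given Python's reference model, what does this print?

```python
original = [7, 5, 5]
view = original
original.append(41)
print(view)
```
[7, 5, 5, 41]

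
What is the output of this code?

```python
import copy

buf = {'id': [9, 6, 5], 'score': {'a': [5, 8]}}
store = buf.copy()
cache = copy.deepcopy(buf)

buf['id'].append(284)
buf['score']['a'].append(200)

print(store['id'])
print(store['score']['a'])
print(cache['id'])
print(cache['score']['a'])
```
[9, 6, 5, 284]
[5, 8, 200]
[9, 6, 5]
[5, 8]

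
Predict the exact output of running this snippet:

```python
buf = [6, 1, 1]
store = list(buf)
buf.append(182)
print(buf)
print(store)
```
[6, 1, 1, 182]
[6, 1, 1]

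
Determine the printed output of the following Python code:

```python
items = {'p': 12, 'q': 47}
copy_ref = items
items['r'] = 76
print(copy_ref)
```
{'p': 12, 'q': 47, 'r': 76}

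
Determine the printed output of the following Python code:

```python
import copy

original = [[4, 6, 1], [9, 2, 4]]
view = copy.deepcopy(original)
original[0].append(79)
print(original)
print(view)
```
[[4, 6, 1, 79], [9, 2, 4]]
[[4, 6, 1], [9, 2, 4]]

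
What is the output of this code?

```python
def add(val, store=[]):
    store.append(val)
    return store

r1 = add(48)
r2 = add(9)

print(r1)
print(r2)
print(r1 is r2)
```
[48, 9]
[48, 9]
True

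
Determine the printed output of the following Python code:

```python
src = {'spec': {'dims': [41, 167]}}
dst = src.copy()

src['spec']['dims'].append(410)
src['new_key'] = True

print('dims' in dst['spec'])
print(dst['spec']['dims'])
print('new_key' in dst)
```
True
[41, 167, 410]
False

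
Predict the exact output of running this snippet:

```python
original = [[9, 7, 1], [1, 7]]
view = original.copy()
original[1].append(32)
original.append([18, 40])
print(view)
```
[[9, 7, 1], [1, 7, 32]]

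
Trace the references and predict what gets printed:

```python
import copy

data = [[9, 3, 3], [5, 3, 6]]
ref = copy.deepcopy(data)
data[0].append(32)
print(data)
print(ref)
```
[[9, 3, 3, 32], [5, 3, 6]]
[[9, 3, 3], [5, 3, 6]]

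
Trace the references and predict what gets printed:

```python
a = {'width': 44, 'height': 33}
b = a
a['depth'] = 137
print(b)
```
{'width': 44, 'height': 33, 'depth': 137}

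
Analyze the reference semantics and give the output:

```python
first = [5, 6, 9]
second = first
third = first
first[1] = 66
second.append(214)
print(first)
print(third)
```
[5, 66, 9, 214]
[5, 66, 9, 214]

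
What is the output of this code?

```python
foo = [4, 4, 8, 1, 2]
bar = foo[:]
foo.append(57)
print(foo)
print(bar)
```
[4, 4, 8, 1, 2, 57]
[4, 4, 8, 1, 2]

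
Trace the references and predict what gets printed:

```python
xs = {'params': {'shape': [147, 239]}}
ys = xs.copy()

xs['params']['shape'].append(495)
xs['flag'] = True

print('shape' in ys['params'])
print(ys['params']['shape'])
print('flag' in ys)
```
True
[147, 239, 495]
False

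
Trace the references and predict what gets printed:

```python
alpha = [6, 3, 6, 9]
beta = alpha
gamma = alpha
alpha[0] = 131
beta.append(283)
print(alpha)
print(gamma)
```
[131, 3, 6, 9, 283]
[131, 3, 6, 9, 283]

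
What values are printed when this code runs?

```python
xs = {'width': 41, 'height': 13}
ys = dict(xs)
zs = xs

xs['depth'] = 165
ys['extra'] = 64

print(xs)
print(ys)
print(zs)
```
{'width': 41, 'height': 13, 'depth': 165}
{'width': 41, 'height': 13, 'extra': 64}
{'width': 41, 'height': 13, 'depth': 165}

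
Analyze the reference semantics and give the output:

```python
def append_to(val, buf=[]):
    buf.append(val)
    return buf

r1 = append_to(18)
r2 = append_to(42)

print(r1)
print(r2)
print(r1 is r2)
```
[18, 42]
[18, 42]
True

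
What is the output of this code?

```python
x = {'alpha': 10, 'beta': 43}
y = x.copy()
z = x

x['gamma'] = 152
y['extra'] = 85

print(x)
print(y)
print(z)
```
{'alpha': 10, 'beta': 43, 'gamma': 152}
{'alpha': 10, 'beta': 43, 'extra': 85}
{'alpha': 10, 'beta': 43, 'gamma': 152}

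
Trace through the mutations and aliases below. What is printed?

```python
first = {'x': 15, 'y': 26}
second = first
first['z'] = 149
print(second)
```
{'x': 15, 'y': 26, 'z': 149}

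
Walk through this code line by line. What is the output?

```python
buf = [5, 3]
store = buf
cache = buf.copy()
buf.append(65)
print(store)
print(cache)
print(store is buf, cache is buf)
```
[5, 3, 65]
[5, 3]
True False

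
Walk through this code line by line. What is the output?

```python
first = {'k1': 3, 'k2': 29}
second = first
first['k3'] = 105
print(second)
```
{'k1': 3, 'k2': 29, 'k3': 105}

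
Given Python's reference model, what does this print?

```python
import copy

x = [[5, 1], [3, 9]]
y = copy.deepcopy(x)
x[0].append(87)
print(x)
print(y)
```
[[5, 1, 87], [3, 9]]
[[5, 1], [3, 9]]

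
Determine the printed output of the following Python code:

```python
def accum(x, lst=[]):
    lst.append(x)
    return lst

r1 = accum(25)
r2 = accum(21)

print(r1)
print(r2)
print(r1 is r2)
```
[25, 21]
[25, 21]
True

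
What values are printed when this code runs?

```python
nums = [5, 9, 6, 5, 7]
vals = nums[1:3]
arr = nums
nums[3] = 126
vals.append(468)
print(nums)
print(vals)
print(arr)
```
[5, 9, 6, 126, 7]
[9, 6, 468]
[5, 9, 6, 126, 7]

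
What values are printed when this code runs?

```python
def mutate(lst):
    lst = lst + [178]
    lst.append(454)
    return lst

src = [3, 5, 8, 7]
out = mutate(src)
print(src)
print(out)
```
[3, 5, 8, 7]
[3, 5, 8, 7, 178, 454]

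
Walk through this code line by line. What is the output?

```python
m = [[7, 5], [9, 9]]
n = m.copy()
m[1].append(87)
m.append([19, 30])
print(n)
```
[[7, 5], [9, 9, 87]]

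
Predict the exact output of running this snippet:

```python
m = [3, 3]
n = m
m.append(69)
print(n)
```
[3, 3, 69]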